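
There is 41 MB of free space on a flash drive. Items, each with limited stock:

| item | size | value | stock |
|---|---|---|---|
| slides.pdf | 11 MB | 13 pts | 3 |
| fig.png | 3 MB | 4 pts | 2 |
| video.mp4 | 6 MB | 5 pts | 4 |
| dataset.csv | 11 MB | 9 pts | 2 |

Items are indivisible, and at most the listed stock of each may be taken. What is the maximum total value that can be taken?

47 pts

Best selections within size 41 and stock limits:
- 3×slides.pdf + 2×fig.png: size 39, value 47
- 3×slides.pdf + 1×video.mp4: size 39, value 44
- 2×slides.pdf + 2×fig.png + 2×video.mp4: size 40, value 44
- 3×slides.pdf + 1×fig.png: size 36, value 43
Best: 47 pts.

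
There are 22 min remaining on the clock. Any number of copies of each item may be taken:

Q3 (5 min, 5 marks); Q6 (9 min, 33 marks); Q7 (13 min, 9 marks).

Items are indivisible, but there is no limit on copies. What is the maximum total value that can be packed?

66 marks

Best value-per-unit is Q6 at 33/9, and filling with it alone uses time 2×9=18. No mix of the others beats 2×33 = 66.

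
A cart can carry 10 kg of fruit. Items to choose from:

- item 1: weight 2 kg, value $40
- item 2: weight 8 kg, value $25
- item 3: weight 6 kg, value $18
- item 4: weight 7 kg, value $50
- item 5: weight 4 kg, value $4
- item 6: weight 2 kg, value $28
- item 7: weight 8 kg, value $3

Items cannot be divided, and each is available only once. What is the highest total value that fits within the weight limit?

Check high-value combinations within 10 kg:
- item 1+item 4: weight 2+7=9, value 40+50=90
- item 1+item 3+item 6: weight 2+6+2=10, value 40+18+28=86
- item 4+item 6: weight 7+2=9, value 50+28=78
- item 1+item 5+item 6: weight 2+4+2=8, value 40+4+28=72
Best: $90.

$90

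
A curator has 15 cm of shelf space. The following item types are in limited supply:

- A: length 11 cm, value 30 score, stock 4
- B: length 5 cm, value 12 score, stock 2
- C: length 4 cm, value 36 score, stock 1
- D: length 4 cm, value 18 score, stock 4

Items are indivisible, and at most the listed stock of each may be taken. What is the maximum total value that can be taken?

72 score

Best selections within length 15 and stock limits:
- 1×C + 2×D: length 12, value 72
- 1×B + 1×C + 1×D: length 13, value 66
- 1×A + 1×C: length 15, value 66
Best: 72 score.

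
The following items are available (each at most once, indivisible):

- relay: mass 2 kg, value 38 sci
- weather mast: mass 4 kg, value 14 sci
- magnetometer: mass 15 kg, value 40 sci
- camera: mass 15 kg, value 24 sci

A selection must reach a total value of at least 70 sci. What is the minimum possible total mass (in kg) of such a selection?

Subsets with value ≥ 70, sorted by total mass:
- relay+magnetometer: mass 17, value 78
- relay+weather mast+magnetometer: mass 21, value 92
- relay+weather mast+camera: mass 21, value 76
Minimum mass: 17 kg.

17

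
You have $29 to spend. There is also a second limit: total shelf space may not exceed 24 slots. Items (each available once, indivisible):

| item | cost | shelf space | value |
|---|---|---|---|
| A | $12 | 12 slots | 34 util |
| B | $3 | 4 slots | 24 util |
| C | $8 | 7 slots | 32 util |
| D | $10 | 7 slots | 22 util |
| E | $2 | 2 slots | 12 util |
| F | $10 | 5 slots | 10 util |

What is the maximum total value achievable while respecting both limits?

Feasible sets respecting both limits:
- A+B+C: cost 23, shelf space 23, value 90
- B+C+D+E: cost 23, shelf space 20, value 90
- A+B+D: cost 25, shelf space 23, value 80
- A+B+E+F: cost 27, shelf space 23, value 80
Best: 90 util.

90 util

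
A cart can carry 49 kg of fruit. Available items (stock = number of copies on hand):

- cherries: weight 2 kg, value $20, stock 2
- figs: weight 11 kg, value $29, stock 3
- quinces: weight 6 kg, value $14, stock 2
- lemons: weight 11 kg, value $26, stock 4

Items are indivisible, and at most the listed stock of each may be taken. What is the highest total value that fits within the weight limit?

$155

Top feasible selections:
- 2×cherries + 3×figs + 2×quinces: weight 49, value 155
- 2×cherries + 3×figs + 1×lemons: weight 48, value 153
- 2×cherries + 2×figs + 2×quinces + 1×lemons: weight 49, value 152
Best: $155.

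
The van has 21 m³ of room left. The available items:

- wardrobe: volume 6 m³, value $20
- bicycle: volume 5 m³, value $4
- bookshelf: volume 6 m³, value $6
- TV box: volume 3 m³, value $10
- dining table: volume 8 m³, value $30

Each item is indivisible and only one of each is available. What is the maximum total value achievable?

Check high-value combinations within 21 m³:
- wardrobe+TV box+dining table: volume 6+3+8=17, value 20+10+30=60
- wardrobe+bookshelf+dining table: volume 6+6+8=20, value 20+6+30=56
- wardrobe+bicycle+dining table: volume 6+5+8=19, value 20+4+30=54
- wardrobe+dining table: volume 6+8=14, value 20+30=50
- bookshelf+TV box+dining table: volume 6+3+8=17, value 6+10+30=46
Best: $60.

$60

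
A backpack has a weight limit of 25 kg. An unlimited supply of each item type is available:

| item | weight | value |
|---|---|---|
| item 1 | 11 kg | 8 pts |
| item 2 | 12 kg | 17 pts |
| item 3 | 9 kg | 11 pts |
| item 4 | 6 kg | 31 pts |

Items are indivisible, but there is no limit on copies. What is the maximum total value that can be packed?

Best value-per-unit is item 4 at 31/6, and filling with it alone uses weight 4×6=24. No mix of the others beats 4×31 = 124.

124 pts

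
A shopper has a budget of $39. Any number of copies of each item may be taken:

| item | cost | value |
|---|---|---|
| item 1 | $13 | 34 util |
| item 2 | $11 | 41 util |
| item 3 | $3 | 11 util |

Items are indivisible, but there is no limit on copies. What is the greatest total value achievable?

145 util

Best value-per-unit is item 2 at 41/11; filling with it alone gives 3×41 = 123.
Optimal mix: 3×item 2 + 2×item 3 → cost 39, value 145.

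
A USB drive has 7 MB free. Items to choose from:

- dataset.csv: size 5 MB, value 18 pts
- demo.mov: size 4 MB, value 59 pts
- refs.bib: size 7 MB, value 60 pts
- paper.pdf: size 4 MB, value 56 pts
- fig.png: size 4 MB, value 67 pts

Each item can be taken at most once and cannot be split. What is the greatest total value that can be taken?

67 pts

This is a 0/1 knapsack; check combinations near the capacity.
- fig.png: size 4, value 67
- refs.bib: size 7, value 60
- demo.mov: size 4, value 59
Best: 67 pts.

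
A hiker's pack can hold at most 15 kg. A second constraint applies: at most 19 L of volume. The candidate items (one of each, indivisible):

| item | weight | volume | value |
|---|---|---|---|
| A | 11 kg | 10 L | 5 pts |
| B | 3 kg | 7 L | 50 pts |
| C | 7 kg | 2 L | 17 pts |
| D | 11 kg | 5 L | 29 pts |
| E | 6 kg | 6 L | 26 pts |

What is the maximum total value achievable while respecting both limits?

79 pts

Feasible sets respecting both limits:
- B+D: weight 14, volume 12, value 79
- B+E: weight 9, volume 13, value 76
- B+C: weight 10, volume 9, value 67
- A+B: weight 14, volume 17, value 55
Best: 79 pts.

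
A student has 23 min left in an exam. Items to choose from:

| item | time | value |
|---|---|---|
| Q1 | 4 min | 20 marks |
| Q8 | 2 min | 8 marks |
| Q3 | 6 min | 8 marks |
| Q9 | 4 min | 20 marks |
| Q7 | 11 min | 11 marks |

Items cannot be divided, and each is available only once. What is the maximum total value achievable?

Check high-value combinations within 23 min:
- Q1+Q8+Q9+Q7: time 4+2+4+11=21, value 20+8+20+11=59
- Q1+Q8+Q3+Q9: time 4+2+6+4=16, value 20+8+8+20=56
- Q1+Q9+Q7: time 4+4+11=19, value 20+20+11=51
Best: 59 marks.

59 marks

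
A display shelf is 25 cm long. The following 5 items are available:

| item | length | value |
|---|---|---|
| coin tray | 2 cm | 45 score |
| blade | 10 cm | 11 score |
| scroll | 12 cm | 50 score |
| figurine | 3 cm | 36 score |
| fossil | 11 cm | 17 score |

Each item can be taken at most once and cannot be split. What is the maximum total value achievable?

131 score

Check high-value combinations within 25 cm:
- coin tray+scroll+figurine: length 2+12+3=17, value 45+50+36=131
- coin tray+scroll+fossil: length 2+12+11=25, value 45+50+17=112
- coin tray+blade+scroll: length 2+10+12=24, value 45+11+50=106
- coin tray+figurine+fossil: length 2+3+11=16, value 45+36+17=98
- blade+scroll+figurine: length 10+12+3=25, value 11+50+36=97
Best: 131 score.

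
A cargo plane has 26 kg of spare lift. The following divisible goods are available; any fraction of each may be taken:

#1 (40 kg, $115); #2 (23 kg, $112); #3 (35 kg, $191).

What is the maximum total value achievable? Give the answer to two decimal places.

141.89

Take in order of value per unit:
- #3 (191/35 per unit): 26 of 35 → value 26×191/35 = 141.8857, running total 141.89
Total 141.89.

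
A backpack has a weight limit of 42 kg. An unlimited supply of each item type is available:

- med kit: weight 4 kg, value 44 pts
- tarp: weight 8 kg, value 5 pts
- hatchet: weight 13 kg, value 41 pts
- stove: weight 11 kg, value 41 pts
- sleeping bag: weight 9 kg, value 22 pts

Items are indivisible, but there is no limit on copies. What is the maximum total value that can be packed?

Best value-per-unit is med kit at 44/4, and filling with it alone uses weight 10×4=40. No mix of the others beats 10×44 = 440.

440 pts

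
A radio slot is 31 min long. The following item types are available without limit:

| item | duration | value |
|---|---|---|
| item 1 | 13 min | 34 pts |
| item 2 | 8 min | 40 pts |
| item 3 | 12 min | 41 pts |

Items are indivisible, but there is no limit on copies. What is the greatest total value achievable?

Best value-per-unit is item 2 at 40/8; filling with it alone gives 3×40 = 120.
Optimal mix: 2×item 2 + 1×item 3 → duration 28, value 121.

121 pts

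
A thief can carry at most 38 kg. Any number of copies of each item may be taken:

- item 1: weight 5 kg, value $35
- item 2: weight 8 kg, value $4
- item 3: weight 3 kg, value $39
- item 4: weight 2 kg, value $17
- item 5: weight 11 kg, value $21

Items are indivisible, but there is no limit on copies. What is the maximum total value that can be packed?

$485

Best value-per-unit is item 3 at 39/3; filling with it alone gives 12×39 = 468.
Optimal mix: 12×item 3 + 1×item 4 → weight 38, value 485.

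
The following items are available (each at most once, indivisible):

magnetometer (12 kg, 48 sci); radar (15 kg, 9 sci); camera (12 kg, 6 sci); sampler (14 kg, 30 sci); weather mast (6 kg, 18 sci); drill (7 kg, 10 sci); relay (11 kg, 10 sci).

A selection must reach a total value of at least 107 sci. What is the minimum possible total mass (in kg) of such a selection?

50

Subsets with value ≥ 107, sorted by total mass:
- magnetometer+sampler+weather mast+drill+relay: mass 50, value 116
- magnetometer+camera+sampler+weather mast+drill: mass 51, value 112
Minimum mass: 50 kg.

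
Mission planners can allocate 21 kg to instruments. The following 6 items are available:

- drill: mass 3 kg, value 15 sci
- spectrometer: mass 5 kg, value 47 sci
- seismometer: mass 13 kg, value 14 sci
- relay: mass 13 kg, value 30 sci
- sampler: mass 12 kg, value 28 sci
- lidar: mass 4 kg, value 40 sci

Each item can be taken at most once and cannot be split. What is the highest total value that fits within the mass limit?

115 sci

Check high-value combinations within 21 kg:
- spectrometer+sampler+lidar: mass 5+12+4=21, value 47+28+40=115
- drill+spectrometer+lidar: mass 3+5+4=12, value 15+47+40=102
- drill+spectrometer+relay: mass 3+5+13=21, value 15+47+30=92
Best: 115 sci.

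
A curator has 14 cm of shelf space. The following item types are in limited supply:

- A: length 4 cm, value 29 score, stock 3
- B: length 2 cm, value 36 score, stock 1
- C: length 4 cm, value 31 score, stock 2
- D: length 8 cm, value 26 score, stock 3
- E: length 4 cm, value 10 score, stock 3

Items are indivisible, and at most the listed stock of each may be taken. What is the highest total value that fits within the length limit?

127 score

Top feasible selections:
- 1×A + 1×B + 2×C: length 14, value 127
- 2×A + 1×B + 1×C: length 14, value 125
- 3×A + 1×B: length 14, value 123
- 1×B + 2×C + 1×E: length 14, value 108
Best: 127 score.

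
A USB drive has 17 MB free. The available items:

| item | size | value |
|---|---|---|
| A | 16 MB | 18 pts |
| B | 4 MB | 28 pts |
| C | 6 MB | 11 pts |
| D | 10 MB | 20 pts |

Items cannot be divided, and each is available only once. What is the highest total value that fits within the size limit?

48 pts

Check high-value combinations within 17 MB:
- B+D: size 4+10=14, value 28+20=48
- B+C: size 4+6=10, value 28+11=39
- C+D: size 6+10=16, value 11+20=31
Best: 48 pts.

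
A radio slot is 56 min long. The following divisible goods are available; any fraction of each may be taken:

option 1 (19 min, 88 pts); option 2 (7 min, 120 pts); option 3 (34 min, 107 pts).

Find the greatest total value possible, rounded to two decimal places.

302.41

Take in order of value per unit:
- option 2 (120/7 per unit): all 7 → value 120, running total 120.00
- option 1 (88/19 per unit): all 19 → value 88, running total 208.00
- option 3 (107/34 per unit): 30 of 34 → value 30×107/34 = 94.4118, running total 302.41
Total 302.41.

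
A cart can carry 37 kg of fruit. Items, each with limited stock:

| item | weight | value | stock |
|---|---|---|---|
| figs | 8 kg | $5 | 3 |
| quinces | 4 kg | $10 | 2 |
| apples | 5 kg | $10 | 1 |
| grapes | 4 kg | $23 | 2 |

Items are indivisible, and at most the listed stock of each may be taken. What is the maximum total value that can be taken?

Best selections within weight 37 and stock limits:
- 2×figs + 2×quinces + 1×apples + 2×grapes: weight 37, value 86
- 1×figs + 2×quinces + 1×apples + 2×grapes: weight 29, value 81
- 2×quinces + 1×apples + 2×grapes: weight 21, value 76
Best: $86.

$86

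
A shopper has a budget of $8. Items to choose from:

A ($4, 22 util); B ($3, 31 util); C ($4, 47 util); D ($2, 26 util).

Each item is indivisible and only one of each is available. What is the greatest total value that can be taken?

This is a 0/1 knapsack; check combinations near the capacity.
- B+C: cost 3+4=7, value 31+47=78
- C+D: cost 4+2=6, value 47+26=73
- A+C: cost 4+4=8, value 22+47=69
Best: 78 util.

78 util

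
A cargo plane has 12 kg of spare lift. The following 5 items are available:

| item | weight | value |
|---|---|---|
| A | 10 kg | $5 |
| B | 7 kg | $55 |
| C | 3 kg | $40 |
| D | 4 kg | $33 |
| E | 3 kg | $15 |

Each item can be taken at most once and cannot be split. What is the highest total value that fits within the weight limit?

$95

This is a 0/1 knapsack; check combinations near the capacity.
- B+C: weight 7+3=10, value 55+40=95
- C+D+E: weight 3+4+3=10, value 40+33+15=88
- B+D: weight 7+4=11, value 55+33=88
- C+D: weight 3+4=7, value 40+33=73
Best: $95.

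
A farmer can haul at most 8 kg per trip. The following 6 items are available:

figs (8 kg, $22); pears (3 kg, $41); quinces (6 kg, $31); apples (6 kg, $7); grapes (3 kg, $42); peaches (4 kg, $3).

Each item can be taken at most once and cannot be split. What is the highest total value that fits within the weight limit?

Check high-value combinations within 8 kg:
- pears+grapes: weight 3+3=6, value 41+42=83
- grapes+peaches: weight 3+4=7, value 42+3=45
- pears+peaches: weight 3+4=7, value 41+3=44
- grapes: weight 3, value 42
- pears: weight 3, value 41
Best: $83.

$83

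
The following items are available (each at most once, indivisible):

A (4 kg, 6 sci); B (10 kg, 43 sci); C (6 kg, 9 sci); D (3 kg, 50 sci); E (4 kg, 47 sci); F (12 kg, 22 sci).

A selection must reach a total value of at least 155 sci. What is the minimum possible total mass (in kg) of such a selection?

Subsets with value ≥ 155, sorted by total mass:
- A+B+C+D+E: mass 27, value 155
- B+D+E+F: mass 29, value 162
- A+B+D+E+F: mass 33, value 168
- B+C+D+E+F: mass 35, value 171
Minimum mass: 27 kg.

27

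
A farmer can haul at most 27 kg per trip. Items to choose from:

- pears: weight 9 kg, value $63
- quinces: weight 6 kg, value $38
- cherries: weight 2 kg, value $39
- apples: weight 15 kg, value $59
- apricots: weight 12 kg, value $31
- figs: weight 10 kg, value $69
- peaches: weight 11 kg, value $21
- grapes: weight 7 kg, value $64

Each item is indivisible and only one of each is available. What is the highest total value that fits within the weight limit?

$210

This is a 0/1 knapsack; check combinations near the capacity.
- quinces+cherries+figs+grapes: weight 6+2+10+7=25, value 38+39+69+64=210
- pears+quinces+cherries+figs: weight 9+6+2+10=27, value 63+38+39+69=209
- pears+quinces+cherries+grapes: weight 9+6+2+7=24, value 63+38+39+64=204
- pears+figs+grapes: weight 9+10+7=26, value 63+69+64=196
Best: $210.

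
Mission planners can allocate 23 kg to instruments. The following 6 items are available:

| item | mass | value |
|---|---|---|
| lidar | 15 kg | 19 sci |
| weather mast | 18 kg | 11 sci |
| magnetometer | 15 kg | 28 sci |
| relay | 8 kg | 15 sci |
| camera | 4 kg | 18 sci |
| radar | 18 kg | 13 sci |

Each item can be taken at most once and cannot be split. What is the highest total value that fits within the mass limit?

This is a 0/1 knapsack; check combinations near the capacity.
- magnetometer+camera: mass 15+4=19, value 28+18=46
- magnetometer+relay: mass 15+8=23, value 28+15=43
- lidar+camera: mass 15+4=19, value 19+18=37
Best: 46 sci.

46 sci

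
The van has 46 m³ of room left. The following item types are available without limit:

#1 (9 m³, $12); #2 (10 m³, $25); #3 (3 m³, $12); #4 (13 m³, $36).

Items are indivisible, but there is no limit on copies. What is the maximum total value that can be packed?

$180

Best value-per-unit is #3 at 12/3, and filling with it alone uses volume 15×3=45. No mix of the others beats 15×12 = 180.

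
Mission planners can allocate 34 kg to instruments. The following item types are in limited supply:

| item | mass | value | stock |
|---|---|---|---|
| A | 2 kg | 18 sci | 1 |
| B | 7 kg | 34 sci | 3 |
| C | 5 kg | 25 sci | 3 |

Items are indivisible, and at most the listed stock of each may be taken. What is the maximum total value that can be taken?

Top feasible selections:
- 1×A + 3×B + 2×C: mass 33, value 170
- 1×A + 2×B + 3×C: mass 31, value 161
- 3×B + 2×C: mass 31, value 152
Best: 170 sci.

170 sci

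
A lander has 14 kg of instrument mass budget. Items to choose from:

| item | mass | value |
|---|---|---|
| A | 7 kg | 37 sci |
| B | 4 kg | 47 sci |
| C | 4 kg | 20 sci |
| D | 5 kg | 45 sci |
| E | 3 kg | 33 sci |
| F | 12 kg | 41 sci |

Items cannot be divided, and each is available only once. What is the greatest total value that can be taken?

Check high-value combinations within 14 kg:
- B+D+E: mass 4+5+3=12, value 47+45+33=125
- A+B+E: mass 7+4+3=14, value 37+47+33=117
- B+C+D: mass 4+4+5=13, value 47+20+45=112
- B+C+E: mass 4+4+3=11, value 47+20+33=100
- C+D+E: mass 4+5+3=12, value 20+45+33=98
Best: 125 sci.

125 sci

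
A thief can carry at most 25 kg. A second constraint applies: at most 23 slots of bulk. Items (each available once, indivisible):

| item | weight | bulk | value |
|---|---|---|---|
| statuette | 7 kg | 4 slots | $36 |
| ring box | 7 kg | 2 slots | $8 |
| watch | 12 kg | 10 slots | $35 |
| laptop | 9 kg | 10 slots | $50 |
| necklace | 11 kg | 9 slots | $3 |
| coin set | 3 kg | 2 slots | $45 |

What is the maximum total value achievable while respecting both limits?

$131

Feasible sets respecting both limits:
- statuette+laptop+coin set: weight 19, bulk 16, value 131
- watch+laptop+coin set: weight 24, bulk 22, value 130
- statuette+watch+coin set: weight 22, bulk 16, value 116
Best: $131.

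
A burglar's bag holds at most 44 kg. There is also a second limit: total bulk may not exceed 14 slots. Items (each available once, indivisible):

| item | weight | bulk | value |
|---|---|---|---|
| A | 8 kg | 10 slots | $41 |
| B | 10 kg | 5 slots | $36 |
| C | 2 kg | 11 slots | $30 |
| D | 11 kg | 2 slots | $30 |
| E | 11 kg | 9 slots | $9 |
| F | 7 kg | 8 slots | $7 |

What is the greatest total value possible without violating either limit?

$71

Feasible sets respecting both limits:
- A+D: weight 19, bulk 12, value 71
- B+D: weight 21, bulk 7, value 66
- C+D: weight 13, bulk 13, value 60
- B+E: weight 21, bulk 14, value 45
Best: $71.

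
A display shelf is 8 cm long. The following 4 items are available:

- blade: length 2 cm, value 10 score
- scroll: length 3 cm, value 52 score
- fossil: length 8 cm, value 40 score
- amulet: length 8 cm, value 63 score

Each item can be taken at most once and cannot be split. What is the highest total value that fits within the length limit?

63 score

Check high-value combinations within 8 cm:
- amulet: length 8, value 63
- blade+scroll: length 2+3=5, value 10+52=62
- scroll: length 3, value 52
- fossil: length 8, value 40
- blade: length 2, value 10
Best: 63 score.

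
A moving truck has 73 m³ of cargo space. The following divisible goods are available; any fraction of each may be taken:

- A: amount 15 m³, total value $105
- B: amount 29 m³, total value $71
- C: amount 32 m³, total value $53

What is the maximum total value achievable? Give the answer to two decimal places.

224.03

Take in order of value per unit:
- A (105/15 per unit): all 15 → value 105, running total 105.00
- B (71/29 per unit): all 29 → value 71, running total 176.00
- C (53/32 per unit): 29 of 32 → value 29×53/32 = 48.0313, running total 224.03
Total 224.03.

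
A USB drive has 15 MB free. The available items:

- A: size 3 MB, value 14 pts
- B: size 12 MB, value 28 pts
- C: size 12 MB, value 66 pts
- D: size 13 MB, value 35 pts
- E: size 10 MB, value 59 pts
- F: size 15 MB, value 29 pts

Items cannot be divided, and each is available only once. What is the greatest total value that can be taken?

80 pts

Check high-value combinations within 15 MB:
- A+C: size 3+12=15, value 14+66=80
- A+E: size 3+10=13, value 14+59=73
- C: size 12, value 66
- E: size 10, value 59
Best: 80 pts.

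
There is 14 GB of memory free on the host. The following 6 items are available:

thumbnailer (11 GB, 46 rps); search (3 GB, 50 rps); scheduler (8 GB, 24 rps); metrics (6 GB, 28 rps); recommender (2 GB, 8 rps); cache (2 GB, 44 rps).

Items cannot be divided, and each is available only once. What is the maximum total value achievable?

This is a 0/1 knapsack; check combinations near the capacity.
- search+metrics+recommender+cache: memory 3+6+2+2=13, value 50+28+8+44=130
- search+metrics+cache: memory 3+6+2=11, value 50+28+44=122
- search+scheduler+cache: memory 3+8+2=13, value 50+24+44=118
Best: 130 rps.

130 rps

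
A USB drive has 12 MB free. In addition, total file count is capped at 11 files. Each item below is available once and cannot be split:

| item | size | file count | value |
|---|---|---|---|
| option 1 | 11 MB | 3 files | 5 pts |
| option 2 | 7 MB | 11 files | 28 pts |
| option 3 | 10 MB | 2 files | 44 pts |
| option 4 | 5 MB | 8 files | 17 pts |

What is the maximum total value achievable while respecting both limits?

44 pts

Feasible sets respecting both limits:
- option 3: size 10, file count 2, value 44
- option 2: size 7, file count 11, value 28
- option 4: size 5, file count 8, value 17
- option 1: size 11, file count 3, value 5
Best: 44 pts.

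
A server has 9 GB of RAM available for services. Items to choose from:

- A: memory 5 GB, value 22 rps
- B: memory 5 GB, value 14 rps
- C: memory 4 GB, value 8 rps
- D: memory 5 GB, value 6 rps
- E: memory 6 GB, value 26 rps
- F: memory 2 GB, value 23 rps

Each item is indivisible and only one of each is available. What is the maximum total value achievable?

Check high-value combinations within 9 GB:
- E+F: memory 6+2=8, value 26+23=49
- A+F: memory 5+2=7, value 22+23=45
- B+F: memory 5+2=7, value 14+23=37
- C+F: memory 4+2=6, value 8+23=31
Best: 49 rps.

49 rps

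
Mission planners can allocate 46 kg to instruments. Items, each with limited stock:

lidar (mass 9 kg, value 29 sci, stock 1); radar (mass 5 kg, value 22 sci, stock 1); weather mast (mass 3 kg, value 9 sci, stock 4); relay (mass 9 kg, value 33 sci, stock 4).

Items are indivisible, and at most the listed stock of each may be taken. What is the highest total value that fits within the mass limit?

Top feasible selections:
- 1×radar + 1×weather mast + 4×relay: mass 44, value 163
- 1×lidar + 4×relay: mass 45, value 161
Best: 163 sci.

163 sci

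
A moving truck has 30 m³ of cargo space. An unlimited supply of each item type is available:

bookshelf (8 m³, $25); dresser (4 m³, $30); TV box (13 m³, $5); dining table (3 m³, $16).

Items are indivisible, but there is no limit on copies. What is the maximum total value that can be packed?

Best value-per-unit is dresser at 30/4; filling with it alone gives 7×30 = 210.
Optimal mix: 6×dresser + 2×dining table → volume 30, value 212.

$212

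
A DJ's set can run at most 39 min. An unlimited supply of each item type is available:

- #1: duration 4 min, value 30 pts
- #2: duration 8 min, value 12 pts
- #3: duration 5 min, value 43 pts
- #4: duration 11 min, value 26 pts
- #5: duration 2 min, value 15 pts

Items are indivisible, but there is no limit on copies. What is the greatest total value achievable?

331 pts

Best value-per-unit is #3 at 43/5; filling with it alone gives 7×43 = 301.
Optimal mix: 1×#1 + 7×#3 → duration 39, value 331.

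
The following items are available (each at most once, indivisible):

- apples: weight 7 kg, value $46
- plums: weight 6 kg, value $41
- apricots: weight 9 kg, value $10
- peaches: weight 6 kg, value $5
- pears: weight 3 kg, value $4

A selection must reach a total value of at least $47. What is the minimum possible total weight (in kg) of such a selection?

10

Subsets with value ≥ 47, sorted by total weight:
- apples+pears: weight 10, value 50
- apples+plums: weight 13, value 87
- apples+peaches: weight 13, value 51
Minimum weight: 10 kg.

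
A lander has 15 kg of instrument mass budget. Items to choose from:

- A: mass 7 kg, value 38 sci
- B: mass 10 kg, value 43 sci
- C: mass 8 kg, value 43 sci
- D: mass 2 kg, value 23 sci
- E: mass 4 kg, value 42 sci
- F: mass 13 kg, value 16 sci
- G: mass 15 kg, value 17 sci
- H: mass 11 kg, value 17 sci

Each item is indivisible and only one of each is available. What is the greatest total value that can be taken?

108 sci

Check high-value combinations within 15 kg:
- C+D+E: mass 8+2+4=14, value 43+23+42=108
- A+D+E: mass 7+2+4=13, value 38+23+42=103
- C+E: mass 8+4=12, value 43+42=85
- B+E: mass 10+4=14, value 43+42=85
Best: 108 sci.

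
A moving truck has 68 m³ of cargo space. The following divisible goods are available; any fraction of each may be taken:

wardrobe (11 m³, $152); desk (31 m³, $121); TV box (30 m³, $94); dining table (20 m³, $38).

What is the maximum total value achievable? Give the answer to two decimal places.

Take in order of value per unit:
- wardrobe (152/11 per unit): all 11 → value 152, running total 152.00
- desk (121/31 per unit): all 31 → value 121, running total 273.00
- TV box (94/30 per unit): 26 of 30 → value 26×94/30 = 81.4667, running total 354.47
Total 354.47.

354.47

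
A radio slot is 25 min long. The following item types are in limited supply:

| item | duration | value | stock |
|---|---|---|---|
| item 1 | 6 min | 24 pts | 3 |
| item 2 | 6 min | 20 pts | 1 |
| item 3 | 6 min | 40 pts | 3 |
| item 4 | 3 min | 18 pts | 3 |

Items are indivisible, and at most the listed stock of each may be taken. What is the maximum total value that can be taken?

156 pts

Best selections within duration 25 and stock limits:
- 3×item 3 + 2×item 4: duration 24, value 156
- 1×item 1 + 3×item 3: duration 24, value 144
Best: 156 pts.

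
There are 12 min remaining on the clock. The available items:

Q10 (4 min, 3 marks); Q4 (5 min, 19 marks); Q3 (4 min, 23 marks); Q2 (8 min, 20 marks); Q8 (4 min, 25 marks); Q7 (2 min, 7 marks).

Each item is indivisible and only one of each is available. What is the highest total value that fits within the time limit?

Check high-value combinations within 12 min:
- Q3+Q8+Q7: time 4+4+2=10, value 23+25+7=55
- Q4+Q8+Q7: time 5+4+2=11, value 19+25+7=51
- Q10+Q3+Q8: time 4+4+4=12, value 3+23+25=51
Best: 55 marks.

55 marks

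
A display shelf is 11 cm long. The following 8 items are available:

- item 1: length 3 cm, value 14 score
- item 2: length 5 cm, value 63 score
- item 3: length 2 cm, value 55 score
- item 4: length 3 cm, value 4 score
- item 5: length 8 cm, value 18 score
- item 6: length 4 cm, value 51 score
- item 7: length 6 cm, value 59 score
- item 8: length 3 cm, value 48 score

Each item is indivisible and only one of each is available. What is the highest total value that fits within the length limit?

This is a 0/1 knapsack; check combinations near the capacity.
- item 2+item 3+item 6: length 5+2+4=11, value 63+55+51=169
- item 2+item 3+item 8: length 5+2+3=10, value 63+55+48=166
- item 3+item 7+item 8: length 2+6+3=11, value 55+59+48=162
- item 3+item 6+item 8: length 2+4+3=9, value 55+51+48=154
Best: 169 score.

169 score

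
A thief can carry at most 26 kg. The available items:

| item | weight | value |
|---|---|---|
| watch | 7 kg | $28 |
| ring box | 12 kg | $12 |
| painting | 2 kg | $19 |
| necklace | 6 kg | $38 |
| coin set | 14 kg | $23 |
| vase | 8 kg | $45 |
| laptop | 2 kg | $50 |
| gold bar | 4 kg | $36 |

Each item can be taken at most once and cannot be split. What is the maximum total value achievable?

$188

Check high-value combinations within 26 kg:
- painting+necklace+vase+laptop+gold bar: weight 2+6+8+2+4=22, value 19+38+45+50+36=188
- watch+painting+necklace+vase+laptop: weight 7+2+6+8+2=25, value 28+19+38+45+50=180
- watch+painting+vase+laptop+gold bar: weight 7+2+8+2+4=23, value 28+19+45+50+36=178
- watch+painting+necklace+laptop+gold bar: weight 7+2+6+2+4=21, value 28+19+38+50+36=171
Best: $188.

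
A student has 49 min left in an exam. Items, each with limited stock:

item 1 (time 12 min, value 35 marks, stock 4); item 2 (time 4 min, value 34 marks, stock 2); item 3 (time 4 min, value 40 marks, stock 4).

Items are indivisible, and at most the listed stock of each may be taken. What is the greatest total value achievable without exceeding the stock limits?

Top feasible selections:
- 2×item 1 + 2×item 2 + 4×item 3: time 48, value 298
- 2×item 1 + 1×item 2 + 4×item 3: time 44, value 264
- 1×item 1 + 2×item 2 + 4×item 3: time 36, value 263
- 2×item 1 + 2×item 2 + 3×item 3: time 44, value 258
Best: 298 marks.

298 marks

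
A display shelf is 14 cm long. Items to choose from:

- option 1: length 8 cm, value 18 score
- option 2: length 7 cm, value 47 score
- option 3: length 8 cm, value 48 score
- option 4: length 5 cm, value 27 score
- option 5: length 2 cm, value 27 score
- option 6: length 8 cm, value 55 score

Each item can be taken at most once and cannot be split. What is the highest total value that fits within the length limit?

101 score

This is a 0/1 knapsack; check combinations near the capacity.
- option 2+option 4+option 5: length 7+5+2=14, value 47+27+27=101
- option 5+option 6: length 2+8=10, value 27+55=82
- option 4+option 6: length 5+8=13, value 27+55=82
Best: 101 score.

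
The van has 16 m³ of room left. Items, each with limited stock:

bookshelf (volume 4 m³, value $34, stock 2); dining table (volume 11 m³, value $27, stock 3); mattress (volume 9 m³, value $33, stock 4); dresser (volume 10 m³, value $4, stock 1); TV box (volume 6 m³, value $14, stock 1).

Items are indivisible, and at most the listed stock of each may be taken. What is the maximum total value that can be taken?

Top feasible selections:
- 2×bookshelf + 1×TV box: volume 14, value 82
- 2×bookshelf: volume 8, value 68
- 1×bookshelf + 1×mattress: volume 13, value 67
Best: $82.

$82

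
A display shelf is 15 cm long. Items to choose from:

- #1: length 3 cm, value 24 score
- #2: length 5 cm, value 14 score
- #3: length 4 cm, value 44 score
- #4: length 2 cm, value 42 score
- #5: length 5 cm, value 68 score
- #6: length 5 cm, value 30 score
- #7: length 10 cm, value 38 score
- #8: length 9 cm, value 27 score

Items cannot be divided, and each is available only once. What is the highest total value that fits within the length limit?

178 score

This is a 0/1 knapsack; check combinations near the capacity.
- #1+#3+#4+#5: length 3+4+2+5=14, value 24+44+42+68=178
- #1+#4+#5+#6: length 3+2+5+5=15, value 24+42+68+30=164
- #3+#4+#5: length 4+2+5=11, value 44+42+68=154
- #1+#2+#4+#5: length 3+5+2+5=15, value 24+14+42+68=148
Best: 178 score.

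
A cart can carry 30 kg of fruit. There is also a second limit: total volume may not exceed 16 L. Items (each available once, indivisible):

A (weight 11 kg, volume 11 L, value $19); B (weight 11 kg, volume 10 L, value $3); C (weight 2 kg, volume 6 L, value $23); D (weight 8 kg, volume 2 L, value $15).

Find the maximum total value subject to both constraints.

$38

Feasible sets respecting both limits:
- C+D: weight 10, volume 8, value 38
- A+D: weight 19, volume 13, value 34
- B+C: weight 13, volume 16, value 26
- C: weight 2, volume 6, value 23
Best: $38.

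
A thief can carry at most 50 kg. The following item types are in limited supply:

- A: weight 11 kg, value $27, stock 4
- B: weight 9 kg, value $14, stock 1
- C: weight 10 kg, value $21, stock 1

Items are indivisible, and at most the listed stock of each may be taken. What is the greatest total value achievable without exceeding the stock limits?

Best selections within weight 50 and stock limits:
- 4×A: weight 44, value 108
- 3×A + 1×C: weight 43, value 102
- 3×A + 1×B: weight 42, value 95
Best: $108.

$108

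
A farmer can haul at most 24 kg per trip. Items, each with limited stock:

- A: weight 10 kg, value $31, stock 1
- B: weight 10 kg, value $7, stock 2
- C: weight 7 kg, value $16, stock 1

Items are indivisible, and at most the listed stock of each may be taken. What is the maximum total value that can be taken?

$47

Top feasible selections:
- 1×A + 1×C: weight 17, value 47
- 1×A + 1×B: weight 20, value 38
- 1×A: weight 10, value 31
- 1×B + 1×C: weight 17, value 23
Best: $47.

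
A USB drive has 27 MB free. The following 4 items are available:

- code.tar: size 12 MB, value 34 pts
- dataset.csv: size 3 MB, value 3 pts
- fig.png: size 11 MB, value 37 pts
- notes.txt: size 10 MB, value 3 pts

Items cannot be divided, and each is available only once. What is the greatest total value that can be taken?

74 pts

Check high-value combinations within 27 MB:
- code.tar+dataset.csv+fig.png: size 12+3+11=26, value 34+3+37=74
- code.tar+fig.png: size 12+11=23, value 34+37=71
- dataset.csv+fig.png+notes.txt: size 3+11+10=24, value 3+37+3=43
- dataset.csv+fig.png: size 3+11=14, value 3+37=40
Best: 74 pts.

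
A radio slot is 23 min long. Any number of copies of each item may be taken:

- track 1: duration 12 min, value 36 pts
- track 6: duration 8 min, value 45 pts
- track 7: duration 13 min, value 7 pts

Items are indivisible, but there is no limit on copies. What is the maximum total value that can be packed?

Best value-per-unit is track 6 at 45/8, and filling with it alone uses duration 2×8=16. No mix of the others beats 2×45 = 90.

90 pts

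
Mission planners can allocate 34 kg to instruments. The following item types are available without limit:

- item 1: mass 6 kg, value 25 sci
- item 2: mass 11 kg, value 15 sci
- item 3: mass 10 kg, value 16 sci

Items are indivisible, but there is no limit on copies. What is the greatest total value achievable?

125 sci

Best value-per-unit is item 1 at 25/6, and filling with it alone uses mass 5×6=30. No mix of the others beats 5×25 = 125.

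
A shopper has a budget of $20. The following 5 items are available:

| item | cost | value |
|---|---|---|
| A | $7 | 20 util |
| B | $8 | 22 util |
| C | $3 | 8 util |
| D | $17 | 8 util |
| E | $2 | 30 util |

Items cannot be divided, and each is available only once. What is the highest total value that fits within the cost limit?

Check high-value combinations within $20:
- A+B+C+E: cost 7+8+3+2=20, value 20+22+8+30=80
- A+B+E: cost 7+8+2=17, value 20+22+30=72
- B+C+E: cost 8+3+2=13, value 22+8+30=60
Best: 80 util.

80 util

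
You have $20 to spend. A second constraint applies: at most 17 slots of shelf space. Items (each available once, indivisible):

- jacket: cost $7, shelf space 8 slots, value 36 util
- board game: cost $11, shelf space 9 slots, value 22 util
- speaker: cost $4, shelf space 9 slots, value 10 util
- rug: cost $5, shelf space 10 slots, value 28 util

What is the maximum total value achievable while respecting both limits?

Feasible sets respecting both limits:
- jacket+board game: cost 18, shelf space 17, value 58
- jacket+speaker: cost 11, shelf space 17, value 46
- jacket: cost 7, shelf space 8, value 36
- rug: cost 5, shelf space 10, value 28
Best: 58 util.

58 util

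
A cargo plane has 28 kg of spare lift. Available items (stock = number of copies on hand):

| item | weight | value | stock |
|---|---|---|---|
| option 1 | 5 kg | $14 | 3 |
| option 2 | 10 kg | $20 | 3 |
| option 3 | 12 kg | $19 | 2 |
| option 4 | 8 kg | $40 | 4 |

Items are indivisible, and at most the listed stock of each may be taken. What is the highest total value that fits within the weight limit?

$120

Best selections within weight 28 and stock limits:
- 3×option 4: weight 24, value 120
- 2×option 1 + 2×option 4: weight 26, value 108
- 1×option 2 + 2×option 4: weight 26, value 100
- 1×option 3 + 2×option 4: weight 28, value 99
Best: $120.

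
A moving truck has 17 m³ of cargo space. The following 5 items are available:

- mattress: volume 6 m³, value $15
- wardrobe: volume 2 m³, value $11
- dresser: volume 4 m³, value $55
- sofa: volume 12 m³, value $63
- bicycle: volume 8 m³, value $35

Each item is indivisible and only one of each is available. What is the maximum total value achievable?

Check high-value combinations within 17 m³:
- dresser+sofa: volume 4+12=16, value 55+63=118
- wardrobe+dresser+bicycle: volume 2+4+8=14, value 11+55+35=101
- dresser+bicycle: volume 4+8=12, value 55+35=90
- mattress+wardrobe+dresser: volume 6+2+4=12, value 15+11+55=81
- wardrobe+sofa: volume 2+12=14, value 11+63=74
Best: $118.

$118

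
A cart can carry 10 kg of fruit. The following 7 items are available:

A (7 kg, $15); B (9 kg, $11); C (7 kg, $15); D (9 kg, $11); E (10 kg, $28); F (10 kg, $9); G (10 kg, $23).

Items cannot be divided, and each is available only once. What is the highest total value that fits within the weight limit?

$28

Check high-value combinations within 10 kg:
- E: weight 10, value 28
- G: weight 10, value 23
- A: weight 7, value 15
- C: weight 7, value 15
- B: weight 9, value 11
Best: $28.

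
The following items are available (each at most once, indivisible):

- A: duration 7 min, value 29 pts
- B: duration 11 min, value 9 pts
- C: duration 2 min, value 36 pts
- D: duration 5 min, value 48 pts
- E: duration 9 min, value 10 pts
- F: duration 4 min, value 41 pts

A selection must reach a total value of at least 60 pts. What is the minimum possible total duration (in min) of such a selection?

6

Subsets with value ≥ 60, sorted by total duration:
- C+F: duration 6, value 77
- C+D: duration 7, value 84
Minimum duration: 6 min.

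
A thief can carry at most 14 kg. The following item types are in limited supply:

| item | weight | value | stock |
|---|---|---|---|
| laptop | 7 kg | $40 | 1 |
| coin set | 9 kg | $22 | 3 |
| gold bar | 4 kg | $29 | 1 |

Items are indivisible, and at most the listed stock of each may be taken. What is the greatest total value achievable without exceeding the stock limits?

Best selections within weight 14 and stock limits:
- 1×laptop + 1×gold bar: weight 11, value 69
- 1×coin set + 1×gold bar: weight 13, value 51
- 1×laptop: weight 7, value 40
- 1×gold bar: weight 4, value 29
Best: $69.

$69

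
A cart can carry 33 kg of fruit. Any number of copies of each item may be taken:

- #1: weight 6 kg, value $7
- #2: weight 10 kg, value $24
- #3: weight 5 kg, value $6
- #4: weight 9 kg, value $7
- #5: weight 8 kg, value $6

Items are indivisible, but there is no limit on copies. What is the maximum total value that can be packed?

Best value-per-unit is #2 at 24/10, and filling with it alone uses weight 3×10=30. No mix of the others beats 3×24 = 72.

$72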